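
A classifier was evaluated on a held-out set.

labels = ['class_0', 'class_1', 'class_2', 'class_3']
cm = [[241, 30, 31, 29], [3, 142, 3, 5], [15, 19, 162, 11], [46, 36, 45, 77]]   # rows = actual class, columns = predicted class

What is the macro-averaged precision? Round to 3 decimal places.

Per-class precision (TP/(TP+FP)):
  class_0: TP=241, FP=3+15+46=64 → 241/305 = 0.7902
  class_1: TP=142, FP=30+19+36=85 → 142/227 = 0.6256
  class_2: TP=162, FP=31+3+45=79 → 162/241 = 0.6722
  class_3: TP=77, FP=29+5+11=45 → 77/122 = 0.6311
Macro-precision = mean = (0.7902 + 0.6256 + 0.6722 + 0.6311) / 4 = 0.680

0.680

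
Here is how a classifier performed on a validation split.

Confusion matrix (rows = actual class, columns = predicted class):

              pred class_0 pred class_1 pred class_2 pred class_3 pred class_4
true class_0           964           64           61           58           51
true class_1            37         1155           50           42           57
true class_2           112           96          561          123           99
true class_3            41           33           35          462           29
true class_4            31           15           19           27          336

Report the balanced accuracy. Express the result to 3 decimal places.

Balanced accuracy = mean of per-class recall.
  class_0: recall = 964/1198 = 0.8047
  class_1: recall = 1155/1341 = 0.8613
  class_2: recall = 561/991 = 0.5661
  class_3: recall = 462/600 = 0.7700
  class_4: recall = 336/428 = 0.7850
Mean = (0.8047 + 0.8613 + 0.5661 + 0.7700 + 0.7850) / 5 = 0.757

0.757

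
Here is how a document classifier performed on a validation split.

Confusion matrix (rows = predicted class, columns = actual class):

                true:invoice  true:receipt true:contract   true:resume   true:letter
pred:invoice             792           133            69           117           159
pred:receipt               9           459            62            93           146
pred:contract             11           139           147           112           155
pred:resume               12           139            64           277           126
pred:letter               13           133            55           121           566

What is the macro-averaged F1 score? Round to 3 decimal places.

0.509

Per-class F1 score (2·TP/(2·TP+FP+FN)):
  invoice: TP=792, FP=133+69+117+159=478, FN=9+11+12+13=45 → 1584/2107 = 0.7518
  receipt: TP=459, FP=9+62+93+146=310, FN=133+139+139+133=544 → 918/1772 = 0.5181
  contract: TP=147, FP=11+139+112+155=417, FN=69+62+64+55=250 → 294/961 = 0.3059
  resume: TP=277, FP=12+139+64+126=341, FN=117+93+112+121=443 → 554/1338 = 0.4141
  letter: TP=566, FP=13+133+55+121=322, FN=159+146+155+126=586 → 1132/2040 = 0.5549
Macro-F1 score = mean = (0.7518 + 0.5181 + 0.3059 + 0.4141 + 0.5549) / 5 = 0.509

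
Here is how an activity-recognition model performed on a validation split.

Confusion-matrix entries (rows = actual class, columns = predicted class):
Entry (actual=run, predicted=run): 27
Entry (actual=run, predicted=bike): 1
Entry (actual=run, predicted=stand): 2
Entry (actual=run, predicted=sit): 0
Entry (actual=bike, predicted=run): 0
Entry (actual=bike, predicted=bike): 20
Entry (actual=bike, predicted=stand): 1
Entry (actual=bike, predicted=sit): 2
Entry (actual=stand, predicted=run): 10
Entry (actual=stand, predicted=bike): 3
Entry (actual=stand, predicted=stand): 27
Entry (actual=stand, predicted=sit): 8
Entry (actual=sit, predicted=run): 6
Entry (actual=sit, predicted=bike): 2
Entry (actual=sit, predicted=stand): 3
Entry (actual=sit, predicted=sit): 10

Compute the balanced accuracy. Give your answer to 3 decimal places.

Balanced accuracy = mean of per-class recall.
  run: recall = 27/30 = 0.9000
  bike: recall = 20/23 = 0.8696
  stand: recall = 27/48 = 0.5625
  sit: recall = 10/21 = 0.4762
Mean = (0.9000 + 0.8696 + 0.5625 + 0.4762) / 4 = 0.702

0.702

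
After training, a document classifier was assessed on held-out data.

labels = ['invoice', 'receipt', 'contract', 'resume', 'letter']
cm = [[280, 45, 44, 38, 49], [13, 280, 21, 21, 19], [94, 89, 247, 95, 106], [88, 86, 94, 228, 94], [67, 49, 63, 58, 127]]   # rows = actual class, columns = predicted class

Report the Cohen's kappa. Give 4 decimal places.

0.3574

Observed agreement pₒ = trace/N = 1162/2395 = 0.48518
Expected agreement pₑ = Σ (rowᵢ·colᵢ)/N² = (456·542 + 354·549 + 631·469 + 590·440 + 364·395)/2395² = 0.19889
κ = (pₒ − pₑ)/(1 − pₑ) = (0.48518 − 0.19889)/(1 − 0.19889) = 0.3574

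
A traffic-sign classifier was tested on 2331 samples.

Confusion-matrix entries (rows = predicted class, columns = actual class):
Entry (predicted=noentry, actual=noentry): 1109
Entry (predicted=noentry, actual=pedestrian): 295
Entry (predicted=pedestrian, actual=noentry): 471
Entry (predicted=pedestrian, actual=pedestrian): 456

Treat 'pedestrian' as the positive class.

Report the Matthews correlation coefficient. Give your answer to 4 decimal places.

0.2951

MCC = (TP·TN − FP·FN) / √((TP+FP)(TP+FN)(TN+FP)(TN+FN))
Numerator = 456·1109 − 471·295 = 366759
Denominator = √(927·751·1580·1404) = √1544343362640 = 1242716.1231
MCC = 366759 / 1242716.1231 = 0.2951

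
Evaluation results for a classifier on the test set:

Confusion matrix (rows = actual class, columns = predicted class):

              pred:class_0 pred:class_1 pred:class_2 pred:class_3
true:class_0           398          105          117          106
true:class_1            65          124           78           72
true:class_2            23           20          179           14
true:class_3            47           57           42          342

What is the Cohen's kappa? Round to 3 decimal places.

Observed agreement pₒ = trace/N = 1043/1789 = 0.5830
Expected agreement pₑ = Σ (rowᵢ·colᵢ)/N² = (726·533 + 339·306 + 236·416 + 488·534)/1789² = 0.2654
κ = (pₒ − pₑ)/(1 − pₑ) = (0.5830 − 0.2654)/(1 − 0.2654) = 0.432

0.432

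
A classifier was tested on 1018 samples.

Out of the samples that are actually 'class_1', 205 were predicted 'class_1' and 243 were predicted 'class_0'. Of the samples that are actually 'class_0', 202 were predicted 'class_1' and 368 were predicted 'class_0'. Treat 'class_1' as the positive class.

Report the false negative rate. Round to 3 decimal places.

FNR = FN/(FN+TP) = 243/(243+205) = 0.542

0.542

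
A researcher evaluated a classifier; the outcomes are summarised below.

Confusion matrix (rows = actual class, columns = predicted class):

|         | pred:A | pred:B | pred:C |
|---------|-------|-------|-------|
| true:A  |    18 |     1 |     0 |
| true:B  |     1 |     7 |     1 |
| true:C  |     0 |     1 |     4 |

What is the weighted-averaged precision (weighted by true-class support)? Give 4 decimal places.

0.8788

Per-class precision (TP/(TP+FP)):
  A: TP=18, FP=1+0=1 → 18/19 = 0.94737
  B: TP=7, FP=1+1=2 → 7/9 = 0.77778
  C: TP=4, FP=0+1=1 → 4/5 = 0.80000
Weighted-precision = Σ (supportᵢ/N)·precisionᵢ with N=33: (19/33)·0.94737 + (9/33)·0.77778 + (5/33)·0.80000 = 0.8788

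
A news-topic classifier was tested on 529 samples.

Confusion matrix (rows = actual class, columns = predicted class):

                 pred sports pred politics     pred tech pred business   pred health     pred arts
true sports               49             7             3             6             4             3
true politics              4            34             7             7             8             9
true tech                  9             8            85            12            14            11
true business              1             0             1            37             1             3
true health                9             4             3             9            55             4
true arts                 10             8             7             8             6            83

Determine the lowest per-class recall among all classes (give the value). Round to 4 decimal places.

Per-class recall (TP/(TP+FN)):
  sports: TP=49, FN=7+3+6+4+3=23 → 49/72 = 0.68056
  politics: TP=34, FN=4+7+7+8+9=35 → 34/69 = 0.49275
  tech: TP=85, FN=9+8+12+14+11=54 → 85/139 = 0.61151
  business: TP=37, FN=1+0+1+1+3=6 → 37/43 = 0.86047
  health: TP=55, FN=9+4+3+9+4=29 → 55/84 = 0.65476
  arts: TP=83, FN=10+8+7+8+6=39 → 83/122 = 0.68033
Lowest is class 'politics' with recall = 0.4928.

0.4928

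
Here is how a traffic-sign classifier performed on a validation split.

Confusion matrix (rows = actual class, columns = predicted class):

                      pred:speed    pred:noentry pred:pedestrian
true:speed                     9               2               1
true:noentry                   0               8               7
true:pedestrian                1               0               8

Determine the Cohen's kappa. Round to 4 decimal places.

0.5510

Observed agreement pₒ = trace/N = 25/36 = 0.69444
Expected agreement pₑ = Σ (rowᵢ·colᵢ)/N² = (12·10 + 15·10 + 9·16)/36² = 0.31944
κ = (pₒ − pₑ)/(1 − pₑ) = (0.69444 − 0.31944)/(1 − 0.31944) = 0.5510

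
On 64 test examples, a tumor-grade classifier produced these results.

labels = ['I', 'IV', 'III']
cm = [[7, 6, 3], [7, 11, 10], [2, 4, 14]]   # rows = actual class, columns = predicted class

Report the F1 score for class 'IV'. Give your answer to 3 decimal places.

0.449

F1 score = 2·TP/(2·TP+FP+FN).
IV: TP=11, FP=6+4=10, FN=7+10=17 → 22/49 = 0.4490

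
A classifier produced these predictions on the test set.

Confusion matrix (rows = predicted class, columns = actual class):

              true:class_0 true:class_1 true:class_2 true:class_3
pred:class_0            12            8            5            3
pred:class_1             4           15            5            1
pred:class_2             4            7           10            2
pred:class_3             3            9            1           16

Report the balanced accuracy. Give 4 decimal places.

Balanced accuracy = mean of per-class recall.
  class_0: recall = 12/23 = 0.52174
  class_1: recall = 15/39 = 0.38462
  class_2: recall = 10/21 = 0.47619
  class_3: recall = 16/22 = 0.72727
Mean = (0.52174 + 0.38462 + 0.47619 + 0.72727) / 4 = 0.5275

0.5275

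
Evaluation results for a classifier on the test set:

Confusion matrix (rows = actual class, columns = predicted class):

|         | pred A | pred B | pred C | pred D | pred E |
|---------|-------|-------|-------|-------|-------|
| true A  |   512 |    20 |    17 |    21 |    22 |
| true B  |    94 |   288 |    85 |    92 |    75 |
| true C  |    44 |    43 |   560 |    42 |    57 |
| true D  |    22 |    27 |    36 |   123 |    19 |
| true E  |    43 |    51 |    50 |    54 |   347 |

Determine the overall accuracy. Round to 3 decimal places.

Accuracy = trace / total = (512+288+560+123+347=1830) / 2744 = 1830/2744 = 0.667

0.667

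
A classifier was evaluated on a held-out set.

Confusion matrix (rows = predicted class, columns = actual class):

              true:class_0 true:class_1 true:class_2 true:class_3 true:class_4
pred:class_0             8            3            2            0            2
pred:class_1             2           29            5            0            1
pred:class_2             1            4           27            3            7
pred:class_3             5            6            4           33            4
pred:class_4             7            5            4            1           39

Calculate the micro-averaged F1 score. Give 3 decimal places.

0.673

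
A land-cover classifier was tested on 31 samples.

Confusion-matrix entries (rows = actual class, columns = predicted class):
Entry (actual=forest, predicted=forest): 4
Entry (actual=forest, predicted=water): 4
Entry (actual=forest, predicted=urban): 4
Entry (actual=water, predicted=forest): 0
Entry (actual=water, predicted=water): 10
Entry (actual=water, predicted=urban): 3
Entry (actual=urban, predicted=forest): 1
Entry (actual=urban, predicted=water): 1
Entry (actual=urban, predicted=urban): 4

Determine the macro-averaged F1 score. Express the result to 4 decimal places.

Per-class F1 score (2·TP/(2·TP+FP+FN)):
  forest: TP=4, FP=0+1=1, FN=4+4=8 → 8/17 = 0.47059
  water: TP=10, FP=4+1=5, FN=0+3=3 → 20/28 = 0.71429
  urban: TP=4, FP=4+3=7, FN=1+1=2 → 8/17 = 0.47059
Macro-F1 score = mean = (0.47059 + 0.71429 + 0.47059) / 3 = 0.5518

0.5518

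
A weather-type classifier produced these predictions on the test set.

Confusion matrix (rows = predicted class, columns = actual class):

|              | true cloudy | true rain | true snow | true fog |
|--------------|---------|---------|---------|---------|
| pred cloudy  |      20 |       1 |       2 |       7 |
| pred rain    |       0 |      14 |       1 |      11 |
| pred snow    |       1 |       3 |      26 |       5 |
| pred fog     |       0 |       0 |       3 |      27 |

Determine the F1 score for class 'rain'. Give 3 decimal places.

0.636

F1 score = 2·TP/(2·TP+FP+FN).
rain: TP=14, FP=0+1+11=12, FN=1+3+0=4 → 28/44 = 0.6364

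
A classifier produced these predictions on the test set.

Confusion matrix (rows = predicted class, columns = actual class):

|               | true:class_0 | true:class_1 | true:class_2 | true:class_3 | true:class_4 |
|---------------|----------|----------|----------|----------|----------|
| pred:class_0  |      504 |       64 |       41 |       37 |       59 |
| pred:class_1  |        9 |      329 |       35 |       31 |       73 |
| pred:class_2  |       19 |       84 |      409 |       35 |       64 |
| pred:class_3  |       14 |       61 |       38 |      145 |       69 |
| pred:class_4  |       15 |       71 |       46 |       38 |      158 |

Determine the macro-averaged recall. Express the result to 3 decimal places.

Per-class recall (TP/(TP+FN)):
  class_0: TP=504, FN=9+19+14+15=57 → 504/561 = 0.8984
  class_1: TP=329, FN=64+84+61+71=280 → 329/609 = 0.5402
  class_2: TP=409, FN=41+35+38+46=160 → 409/569 = 0.7188
  class_3: TP=145, FN=37+31+35+38=141 → 145/286 = 0.5070
  class_4: TP=158, FN=59+73+64+69=265 → 158/423 = 0.3735
Macro-recall = mean = (0.8984 + 0.5402 + 0.7188 + 0.5070 + 0.3735) / 5 = 0.608

0.608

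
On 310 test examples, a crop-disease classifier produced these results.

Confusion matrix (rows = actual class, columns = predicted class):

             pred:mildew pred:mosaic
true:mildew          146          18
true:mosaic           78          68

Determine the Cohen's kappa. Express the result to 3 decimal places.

0.364

Observed agreement pₒ = trace/N = 214/310 = 0.6903
Expected agreement pₑ = Σ (rowᵢ·colᵢ)/N² = (164·224 + 146·86)/310² = 0.5129
κ = (pₒ − pₑ)/(1 − pₑ) = (0.6903 − 0.5129)/(1 − 0.5129) = 0.364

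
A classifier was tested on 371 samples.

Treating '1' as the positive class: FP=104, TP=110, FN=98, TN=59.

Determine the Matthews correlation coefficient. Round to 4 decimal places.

MCC = (TP·TN − FP·FN) / √((TP+FP)(TP+FN)(TN+FP)(TN+FN))
Numerator = 110·59 − 104·98 = -3702
Denominator = √(214·208·163·157) = √1139106592 = 33750.6532
MCC = -3702 / 33750.6532 = -0.1097

-0.1097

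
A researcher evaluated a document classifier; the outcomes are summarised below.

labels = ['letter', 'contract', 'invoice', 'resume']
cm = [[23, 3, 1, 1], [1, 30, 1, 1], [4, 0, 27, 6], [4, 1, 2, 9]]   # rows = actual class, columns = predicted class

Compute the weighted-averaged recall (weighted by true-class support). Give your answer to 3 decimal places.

0.781

Per-class recall (TP/(TP+FN)):
  letter: TP=23, FN=3+1+1=5 → 23/28 = 0.8214
  contract: TP=30, FN=1+1+1=3 → 30/33 = 0.9091
  invoice: TP=27, FN=4+0+6=10 → 27/37 = 0.7297
  resume: TP=9, FN=4+1+2=7 → 9/16 = 0.5625
Weighted-recall = Σ (supportᵢ/N)·recallᵢ with N=114: (28/114)·0.8214 + (33/114)·0.9091 + (37/114)·0.7297 + (16/114)·0.5625 = 0.781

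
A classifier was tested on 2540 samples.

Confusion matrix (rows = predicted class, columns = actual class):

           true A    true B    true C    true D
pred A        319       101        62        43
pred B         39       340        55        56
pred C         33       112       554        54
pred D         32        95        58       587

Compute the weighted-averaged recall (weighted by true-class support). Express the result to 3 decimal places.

Per-class recall (TP/(TP+FN)):
  A: TP=319, FN=39+33+32=104 → 319/423 = 0.7541
  B: TP=340, FN=101+112+95=308 → 340/648 = 0.5247
  C: TP=554, FN=62+55+58=175 → 554/729 = 0.7599
  D: TP=587, FN=43+56+54=153 → 587/740 = 0.7932
Weighted-recall = Σ (supportᵢ/N)·recallᵢ with N=2540: (423/2540)·0.7541 + (648/2540)·0.5247 + (729/2540)·0.7599 + (740/2540)·0.7932 = 0.709

0.709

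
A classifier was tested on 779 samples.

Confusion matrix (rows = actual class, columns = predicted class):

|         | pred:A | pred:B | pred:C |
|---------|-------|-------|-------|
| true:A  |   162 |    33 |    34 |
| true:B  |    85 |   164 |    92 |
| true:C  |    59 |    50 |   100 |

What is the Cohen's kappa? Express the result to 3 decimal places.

Observed agreement pₒ = trace/N = 426/779 = 0.5469
Expected agreement pₑ = Σ (rowᵢ·colᵢ)/N² = (229·306 + 341·247 + 209·226)/779² = 0.3321
κ = (pₒ − pₑ)/(1 − pₑ) = (0.5469 − 0.3321)/(1 − 0.3321) = 0.322

0.322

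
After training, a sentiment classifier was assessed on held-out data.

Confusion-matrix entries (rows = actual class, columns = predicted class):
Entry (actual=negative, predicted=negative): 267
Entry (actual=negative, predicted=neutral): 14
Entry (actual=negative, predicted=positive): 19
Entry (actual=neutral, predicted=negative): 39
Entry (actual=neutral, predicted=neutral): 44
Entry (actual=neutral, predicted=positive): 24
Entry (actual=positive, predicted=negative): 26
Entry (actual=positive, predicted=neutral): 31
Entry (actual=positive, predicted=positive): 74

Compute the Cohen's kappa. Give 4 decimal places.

0.5011

Observed agreement pₒ = trace/N = 385/538 = 0.71561
Expected agreement pₑ = Σ (rowᵢ·colᵢ)/N² = (300·332 + 107·89 + 131·117)/538² = 0.42996
κ = (pₒ − pₑ)/(1 − pₑ) = (0.71561 − 0.42996)/(1 − 0.42996) = 0.5011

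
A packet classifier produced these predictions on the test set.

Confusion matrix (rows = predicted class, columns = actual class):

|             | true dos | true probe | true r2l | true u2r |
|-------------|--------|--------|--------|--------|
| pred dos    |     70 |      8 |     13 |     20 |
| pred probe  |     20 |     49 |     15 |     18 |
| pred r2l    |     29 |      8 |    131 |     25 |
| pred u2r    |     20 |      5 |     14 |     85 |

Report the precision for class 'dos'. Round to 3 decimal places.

One-vs-rest for 'dos': TP = diagonal; FP = other classes predicted 'dos'; FN = 'dos' predicted as other.
precision = TP/(TP+FP).
dos: TP=70, FP=8+13+20=41 → 70/111 = 0.6306

0.631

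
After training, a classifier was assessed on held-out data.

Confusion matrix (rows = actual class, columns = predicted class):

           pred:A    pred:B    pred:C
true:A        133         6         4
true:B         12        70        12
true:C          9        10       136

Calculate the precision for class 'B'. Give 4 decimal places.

0.8140

Treat 'B' as positive and all other classes as negative.
precision = TP/(TP+FP).
B: TP=70, FP=6+10=16 → 70/86 = 0.81395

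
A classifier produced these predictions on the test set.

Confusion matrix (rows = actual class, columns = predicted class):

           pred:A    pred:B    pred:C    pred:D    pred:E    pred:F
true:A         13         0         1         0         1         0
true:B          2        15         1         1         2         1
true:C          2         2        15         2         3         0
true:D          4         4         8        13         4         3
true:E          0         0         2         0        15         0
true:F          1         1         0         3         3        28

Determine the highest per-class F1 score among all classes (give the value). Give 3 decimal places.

Per-class F1 score (2·TP/(2·TP+FP+FN)):
  A: TP=13, FP=2+2+4+0+1=9, FN=0+1+0+1+0=2 → 26/37 = 0.7027
  B: TP=15, FP=0+2+4+0+1=7, FN=2+1+1+2+1=7 → 30/44 = 0.6818
  C: TP=15, FP=1+1+8+2+0=12, FN=2+2+2+3+0=9 → 30/51 = 0.5882
  D: TP=13, FP=0+1+2+0+3=6, FN=4+4+8+4+3=23 → 26/55 = 0.4727
  E: TP=15, FP=1+2+3+4+3=13, FN=0+0+2+0+0=2 → 30/45 = 0.6667
  F: TP=28, FP=0+1+0+3+0=4, FN=1+1+0+3+3=8 → 56/68 = 0.8235
Highest is class 'F' with F1 score = 0.824.

0.824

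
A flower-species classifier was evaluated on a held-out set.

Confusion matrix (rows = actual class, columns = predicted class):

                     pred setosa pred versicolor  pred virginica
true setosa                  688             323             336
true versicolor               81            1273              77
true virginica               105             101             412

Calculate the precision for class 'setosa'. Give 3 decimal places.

One-vs-rest for 'setosa': TP = diagonal; FP = other classes predicted 'setosa'; FN = 'setosa' predicted as other.
precision = TP/(TP+FP).
setosa: TP=688, FP=81+105=186 → 688/874 = 0.7872

0.787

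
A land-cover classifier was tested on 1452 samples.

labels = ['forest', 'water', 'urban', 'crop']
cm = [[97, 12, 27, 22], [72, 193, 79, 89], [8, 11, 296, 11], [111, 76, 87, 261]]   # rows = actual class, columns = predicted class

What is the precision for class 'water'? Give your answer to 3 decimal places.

precision = TP/(TP+FP).
water: TP=193, FP=12+11+76=99 → 193/292 = 0.6610

0.661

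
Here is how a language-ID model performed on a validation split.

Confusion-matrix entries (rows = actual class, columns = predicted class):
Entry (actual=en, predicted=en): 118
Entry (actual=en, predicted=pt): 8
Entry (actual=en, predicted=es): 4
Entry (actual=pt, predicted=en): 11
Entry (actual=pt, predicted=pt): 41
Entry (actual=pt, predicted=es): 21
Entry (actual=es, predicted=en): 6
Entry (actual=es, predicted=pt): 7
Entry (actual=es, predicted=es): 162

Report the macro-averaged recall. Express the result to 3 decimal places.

Per-class recall (TP/(TP+FN)):
  en: TP=118, FN=8+4=12 → 118/130 = 0.9077
  pt: TP=41, FN=11+21=32 → 41/73 = 0.5616
  es: TP=162, FN=6+7=13 → 162/175 = 0.9257
Macro-recall = mean = (0.9077 + 0.5616 + 0.9257) / 3 = 0.798

0.798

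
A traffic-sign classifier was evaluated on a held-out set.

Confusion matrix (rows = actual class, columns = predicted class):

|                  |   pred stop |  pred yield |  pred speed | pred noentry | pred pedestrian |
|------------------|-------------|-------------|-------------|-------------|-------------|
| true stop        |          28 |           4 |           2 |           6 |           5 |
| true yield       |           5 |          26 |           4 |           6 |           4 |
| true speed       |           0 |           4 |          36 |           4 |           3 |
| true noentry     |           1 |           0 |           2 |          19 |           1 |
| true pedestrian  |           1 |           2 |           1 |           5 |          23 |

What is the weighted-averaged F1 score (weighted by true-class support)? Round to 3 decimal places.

0.691

Per-class F1 score (2·TP/(2·TP+FP+FN)):
  stop: TP=28, FP=5+0+1+1=7, FN=4+2+6+5=17 → 56/80 = 0.7000
  yield: TP=26, FP=4+4+0+2=10, FN=5+4+6+4=19 → 52/81 = 0.6420
  speed: TP=36, FP=2+4+2+1=9, FN=0+4+4+3=11 → 72/92 = 0.7826
  noentry: TP=19, FP=6+6+4+5=21, FN=1+0+2+1=4 → 38/63 = 0.6032
  pedestrian: TP=23, FP=5+4+3+1=13, FN=1+2+1+5=9 → 46/68 = 0.6765
Weighted-F1 score = Σ (supportᵢ/N)·F1 scoreᵢ with N=192: (45/192)·0.7000 + (45/192)·0.6420 + (47/192)·0.7826 + (23/192)·0.6032 + (32/192)·0.6765 = 0.691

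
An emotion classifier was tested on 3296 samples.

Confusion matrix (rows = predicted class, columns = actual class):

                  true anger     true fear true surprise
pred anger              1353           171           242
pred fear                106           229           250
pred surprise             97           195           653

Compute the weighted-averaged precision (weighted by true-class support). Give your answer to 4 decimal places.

0.6724

Per-class precision (TP/(TP+FP)):
  anger: TP=1353, FP=171+242=413 → 1353/1766 = 0.76614
  fear: TP=229, FP=106+250=356 → 229/585 = 0.39145
  surprise: TP=653, FP=97+195=292 → 653/945 = 0.69101
Weighted-precision = Σ (supportᵢ/N)·precisionᵢ with N=3296: (1556/3296)·0.76614 + (595/3296)·0.39145 + (1145/3296)·0.69101 = 0.6724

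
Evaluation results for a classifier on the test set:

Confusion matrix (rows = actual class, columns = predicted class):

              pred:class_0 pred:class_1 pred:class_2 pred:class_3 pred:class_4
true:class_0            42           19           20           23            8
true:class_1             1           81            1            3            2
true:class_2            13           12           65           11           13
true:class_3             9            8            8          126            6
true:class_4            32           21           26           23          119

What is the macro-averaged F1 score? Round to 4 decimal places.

Per-class F1 score (2·TP/(2·TP+FP+FN)):
  class_0: TP=42, FP=1+13+9+32=55, FN=19+20+23+8=70 → 84/209 = 0.40191
  class_1: TP=81, FP=19+12+8+21=60, FN=1+1+3+2=7 → 162/229 = 0.70742
  class_2: TP=65, FP=20+1+8+26=55, FN=13+12+11+13=49 → 130/234 = 0.55556
  class_3: TP=126, FP=23+3+11+23=60, FN=9+8+8+6=31 → 252/343 = 0.73469
  class_4: TP=119, FP=8+2+13+6=29, FN=32+21+26+23=102 → 238/369 = 0.64499
Macro-F1 score = mean = (0.40191 + 0.70742 + 0.55556 + 0.73469 + 0.64499) / 5 = 0.6089

0.6089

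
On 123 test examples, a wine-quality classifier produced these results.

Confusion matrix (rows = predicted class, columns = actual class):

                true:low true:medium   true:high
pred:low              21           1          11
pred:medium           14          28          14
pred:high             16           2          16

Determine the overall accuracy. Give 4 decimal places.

Accuracy = trace / total = (21+28+16=65) / 123 = 65/123 = 0.5285

0.5285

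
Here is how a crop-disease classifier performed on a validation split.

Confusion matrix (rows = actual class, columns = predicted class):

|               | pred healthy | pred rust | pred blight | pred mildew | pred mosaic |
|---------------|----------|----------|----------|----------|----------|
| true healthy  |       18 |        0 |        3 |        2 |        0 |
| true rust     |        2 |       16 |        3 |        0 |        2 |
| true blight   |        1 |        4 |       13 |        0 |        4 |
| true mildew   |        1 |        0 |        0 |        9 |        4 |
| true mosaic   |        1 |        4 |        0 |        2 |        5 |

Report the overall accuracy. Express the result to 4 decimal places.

Accuracy = trace / total = (18+16+13+9+5=61) / 94 = 61/94 = 0.6489

0.6489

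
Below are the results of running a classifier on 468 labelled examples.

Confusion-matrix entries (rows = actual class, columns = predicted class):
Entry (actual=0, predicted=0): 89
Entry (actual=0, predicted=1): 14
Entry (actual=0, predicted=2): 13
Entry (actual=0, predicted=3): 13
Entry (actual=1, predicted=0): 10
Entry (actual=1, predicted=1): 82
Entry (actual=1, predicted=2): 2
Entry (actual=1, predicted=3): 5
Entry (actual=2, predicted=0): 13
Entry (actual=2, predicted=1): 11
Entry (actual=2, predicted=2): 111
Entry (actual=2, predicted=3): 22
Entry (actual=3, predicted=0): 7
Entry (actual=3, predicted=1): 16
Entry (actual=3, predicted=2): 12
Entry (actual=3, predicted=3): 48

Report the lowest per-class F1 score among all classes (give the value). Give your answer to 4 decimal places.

Per-class F1 score (2·TP/(2·TP+FP+FN)):
  0: TP=89, FP=10+13+7=30, FN=14+13+13=40 → 178/248 = 0.71774
  1: TP=82, FP=14+11+16=41, FN=10+2+5=17 → 164/222 = 0.73874
  2: TP=111, FP=13+2+12=27, FN=13+11+22=46 → 222/295 = 0.75254
  3: TP=48, FP=13+5+22=40, FN=7+16+12=35 → 96/171 = 0.56140
Lowest is class '3' with F1 score = 0.5614.

0.5614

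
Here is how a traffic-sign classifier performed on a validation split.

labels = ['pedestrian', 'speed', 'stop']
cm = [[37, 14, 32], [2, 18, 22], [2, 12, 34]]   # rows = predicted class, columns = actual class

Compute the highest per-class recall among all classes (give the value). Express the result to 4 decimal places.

0.9024

Per-class recall (TP/(TP+FN)):
  pedestrian: TP=37, FN=2+2=4 → 37/41 = 0.90244
  speed: TP=18, FN=14+12=26 → 18/44 = 0.40909
  stop: TP=34, FN=32+22=54 → 34/88 = 0.38636
Highest is class 'pedestrian' with recall = 0.9024.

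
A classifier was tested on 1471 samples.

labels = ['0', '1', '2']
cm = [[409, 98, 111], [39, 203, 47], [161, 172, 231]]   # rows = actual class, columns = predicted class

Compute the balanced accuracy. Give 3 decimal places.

0.591

Balanced accuracy = mean of per-class recall.
  0: recall = 409/618 = 0.6618
  1: recall = 203/289 = 0.7024
  2: recall = 231/564 = 0.4096
Mean = (0.6618 + 0.7024 + 0.4096) / 3 = 0.591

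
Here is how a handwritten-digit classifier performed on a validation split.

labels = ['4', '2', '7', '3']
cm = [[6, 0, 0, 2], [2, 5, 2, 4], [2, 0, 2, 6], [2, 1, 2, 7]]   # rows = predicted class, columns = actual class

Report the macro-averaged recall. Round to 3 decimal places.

0.509

Per-class recall (TP/(TP+FN)):
  4: TP=6, FN=2+2+2=6 → 6/12 = 0.5000
  2: TP=5, FN=0+0+1=1 → 5/6 = 0.8333
  7: TP=2, FN=0+2+2=4 → 2/6 = 0.3333
  3: TP=7, FN=2+4+6=12 → 7/19 = 0.3684
Macro-recall = mean = (0.5000 + 0.8333 + 0.3333 + 0.3684) / 4 = 0.509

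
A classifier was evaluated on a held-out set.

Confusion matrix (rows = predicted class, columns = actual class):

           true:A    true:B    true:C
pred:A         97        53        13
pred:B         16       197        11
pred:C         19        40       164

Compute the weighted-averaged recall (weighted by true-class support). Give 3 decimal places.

Per-class recall (TP/(TP+FN)):
  A: TP=97, FN=16+19=35 → 97/132 = 0.7348
  B: TP=197, FN=53+40=93 → 197/290 = 0.6793
  C: TP=164, FN=13+11=24 → 164/188 = 0.8723
Weighted-recall = Σ (supportᵢ/N)·recallᵢ with N=610: (132/610)·0.7348 + (290/610)·0.6793 + (188/610)·0.8723 = 0.751

0.751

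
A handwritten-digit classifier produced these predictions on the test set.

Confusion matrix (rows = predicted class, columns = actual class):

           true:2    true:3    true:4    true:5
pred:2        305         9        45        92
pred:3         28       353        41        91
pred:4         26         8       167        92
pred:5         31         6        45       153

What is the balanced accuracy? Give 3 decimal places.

0.660

Balanced accuracy = mean of per-class recall.
  2: recall = 305/390 = 0.7821
  3: recall = 353/376 = 0.9388
  4: recall = 167/298 = 0.5604
  5: recall = 153/428 = 0.3575
Mean = (0.7821 + 0.9388 + 0.5604 + 0.3575) / 4 = 0.660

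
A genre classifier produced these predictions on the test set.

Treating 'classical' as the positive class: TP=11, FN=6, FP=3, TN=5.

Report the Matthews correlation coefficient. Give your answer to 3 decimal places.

MCC = (TP·TN − FP·FN) / √((TP+FP)(TP+FN)(TN+FP)(TN+FN))
Numerator = 11·5 − 3·6 = 37
Denominator = √(14·17·8·11) = √20944 = 144.7204
MCC = 37 / 144.7204 = 0.256

0.256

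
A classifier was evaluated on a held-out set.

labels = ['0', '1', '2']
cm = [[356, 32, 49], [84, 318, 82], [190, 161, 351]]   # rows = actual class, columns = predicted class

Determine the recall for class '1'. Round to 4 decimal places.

0.6570

recall = TP/(TP+FN).
1: TP=318, FN=84+82=166 → 318/484 = 0.65702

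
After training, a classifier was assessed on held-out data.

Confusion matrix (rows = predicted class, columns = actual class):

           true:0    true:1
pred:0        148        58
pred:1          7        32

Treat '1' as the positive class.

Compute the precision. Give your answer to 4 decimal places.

0.8205

Precision = TP/(TP+FP) = 32/(32+7) = 32/39 = 0.8205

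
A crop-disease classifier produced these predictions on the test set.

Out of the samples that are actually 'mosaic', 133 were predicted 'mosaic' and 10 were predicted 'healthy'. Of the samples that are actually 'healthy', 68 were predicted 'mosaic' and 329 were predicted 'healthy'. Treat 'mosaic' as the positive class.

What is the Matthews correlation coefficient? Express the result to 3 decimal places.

MCC = (TP·TN − FP·FN) / √((TP+FP)(TP+FN)(TN+FP)(TN+FN))
Numerator = 133·329 − 68·10 = 43077
Denominator = √(201·143·397·339) = √3868319169 = 62195.8131
MCC = 43077 / 62195.8131 = 0.693

0.693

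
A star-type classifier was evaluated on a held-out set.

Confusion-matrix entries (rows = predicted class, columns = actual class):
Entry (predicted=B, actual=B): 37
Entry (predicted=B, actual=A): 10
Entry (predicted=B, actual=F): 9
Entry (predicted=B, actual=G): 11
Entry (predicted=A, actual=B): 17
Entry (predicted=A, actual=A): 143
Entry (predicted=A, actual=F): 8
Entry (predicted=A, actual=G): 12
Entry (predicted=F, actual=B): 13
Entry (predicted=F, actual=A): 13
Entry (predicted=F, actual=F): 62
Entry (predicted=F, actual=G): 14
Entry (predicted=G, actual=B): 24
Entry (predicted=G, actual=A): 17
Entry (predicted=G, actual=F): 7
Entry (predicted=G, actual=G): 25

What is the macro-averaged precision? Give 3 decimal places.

Per-class precision (TP/(TP+FP)):
  B: TP=37, FP=10+9+11=30 → 37/67 = 0.5522
  A: TP=143, FP=17+8+12=37 → 143/180 = 0.7944
  F: TP=62, FP=13+13+14=40 → 62/102 = 0.6078
  G: TP=25, FP=24+17+7=48 → 25/73 = 0.3425
Macro-precision = mean = (0.5522 + 0.7944 + 0.6078 + 0.3425) / 4 = 0.574

0.574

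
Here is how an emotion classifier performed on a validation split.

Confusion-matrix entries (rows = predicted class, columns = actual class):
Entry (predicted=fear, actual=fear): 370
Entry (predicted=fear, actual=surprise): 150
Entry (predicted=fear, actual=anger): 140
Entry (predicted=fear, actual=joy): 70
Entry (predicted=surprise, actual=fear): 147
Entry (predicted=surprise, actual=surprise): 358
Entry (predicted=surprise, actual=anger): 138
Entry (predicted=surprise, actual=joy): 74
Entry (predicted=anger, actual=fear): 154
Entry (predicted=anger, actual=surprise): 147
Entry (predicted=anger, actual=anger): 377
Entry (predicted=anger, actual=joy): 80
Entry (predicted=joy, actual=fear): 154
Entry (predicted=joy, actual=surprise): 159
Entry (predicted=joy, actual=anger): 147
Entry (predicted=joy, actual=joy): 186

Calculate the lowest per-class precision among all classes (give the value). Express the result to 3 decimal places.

0.288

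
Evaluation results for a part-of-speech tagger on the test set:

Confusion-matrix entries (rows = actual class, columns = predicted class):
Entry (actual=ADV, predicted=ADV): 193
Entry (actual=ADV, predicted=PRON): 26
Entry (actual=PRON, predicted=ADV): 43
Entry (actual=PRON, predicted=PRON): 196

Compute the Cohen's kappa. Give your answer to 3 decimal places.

Observed agreement pₒ = trace/N = 389/458 = 0.8493
Expected agreement pₑ = Σ (rowᵢ·colᵢ)/N² = (219·236 + 239·222)/458² = 0.4993
κ = (pₒ − pₑ)/(1 − pₑ) = (0.8493 − 0.4993)/(1 − 0.4993) = 0.699

0.699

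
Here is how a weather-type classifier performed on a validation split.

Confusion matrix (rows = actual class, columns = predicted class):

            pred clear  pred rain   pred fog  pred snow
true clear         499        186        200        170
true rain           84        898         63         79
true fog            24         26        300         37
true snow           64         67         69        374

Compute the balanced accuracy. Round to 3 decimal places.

Balanced accuracy = mean of per-class recall.
  clear: recall = 499/1055 = 0.4730
  rain: recall = 898/1124 = 0.7989
  fog: recall = 300/387 = 0.7752
  snow: recall = 374/574 = 0.6516
Mean = (0.4730 + 0.7989 + 0.7752 + 0.6516) / 4 = 0.675

0.675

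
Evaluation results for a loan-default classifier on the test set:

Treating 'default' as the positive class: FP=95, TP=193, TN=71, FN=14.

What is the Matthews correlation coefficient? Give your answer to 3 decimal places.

0.427

MCC = (TP·TN − FP·FN) / √((TP+FP)(TP+FN)(TN+FP)(TN+FN))
Numerator = 193·71 − 95·14 = 12373
Denominator = √(288·207·166·85) = √841181760 = 29003.1336
MCC = 12373 / 29003.1336 = 0.427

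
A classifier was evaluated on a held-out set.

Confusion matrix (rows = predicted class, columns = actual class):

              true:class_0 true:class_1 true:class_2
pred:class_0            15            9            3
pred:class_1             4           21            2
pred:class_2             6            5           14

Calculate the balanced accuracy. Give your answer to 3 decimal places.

Balanced accuracy = mean of per-class recall.
  class_0: recall = 15/25 = 0.6000
  class_1: recall = 21/35 = 0.6000
  class_2: recall = 14/19 = 0.7368
Mean = (0.6000 + 0.6000 + 0.7368) / 3 = 0.646

0.646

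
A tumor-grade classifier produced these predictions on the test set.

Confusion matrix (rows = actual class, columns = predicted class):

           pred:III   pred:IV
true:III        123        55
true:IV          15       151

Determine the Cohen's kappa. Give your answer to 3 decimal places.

0.596

Observed agreement pₒ = trace/N = 274/344 = 0.7965
Expected agreement pₑ = Σ (rowᵢ·colᵢ)/N² = (178·138 + 166·206)/344² = 0.4966
κ = (pₒ − pₑ)/(1 − pₑ) = (0.7965 − 0.4966)/(1 − 0.4966) = 0.596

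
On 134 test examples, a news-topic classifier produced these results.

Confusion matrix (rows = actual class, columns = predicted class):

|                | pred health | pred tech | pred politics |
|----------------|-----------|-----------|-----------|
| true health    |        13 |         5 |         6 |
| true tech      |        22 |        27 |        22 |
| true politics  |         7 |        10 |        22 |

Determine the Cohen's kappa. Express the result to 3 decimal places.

0.197

Observed agreement pₒ = trace/N = 62/134 = 0.4627
Expected agreement pₑ = Σ (rowᵢ·colᵢ)/N² = (24·42 + 71·42 + 39·50)/134² = 0.3308
κ = (pₒ − pₑ)/(1 − pₑ) = (0.4627 − 0.3308)/(1 − 0.3308) = 0.197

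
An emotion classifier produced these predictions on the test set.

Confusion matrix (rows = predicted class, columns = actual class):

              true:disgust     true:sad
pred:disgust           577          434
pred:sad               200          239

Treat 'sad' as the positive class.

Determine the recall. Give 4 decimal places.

Recall = TP/(TP+FN) = 239/(239+434) = 239/673 = 0.3551

0.3551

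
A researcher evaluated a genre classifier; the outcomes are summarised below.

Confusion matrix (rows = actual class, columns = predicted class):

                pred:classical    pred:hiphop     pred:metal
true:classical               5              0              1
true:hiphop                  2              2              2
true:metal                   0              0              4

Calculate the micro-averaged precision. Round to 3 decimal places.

0.688

Micro-averaging pools counts across classes: ΣTP=11, ΣFP=5, ΣFN=5.
Micro-precision = TP/(TP+FP) on pooled counts = 0.688 (equals overall accuracy in single-label multiclass).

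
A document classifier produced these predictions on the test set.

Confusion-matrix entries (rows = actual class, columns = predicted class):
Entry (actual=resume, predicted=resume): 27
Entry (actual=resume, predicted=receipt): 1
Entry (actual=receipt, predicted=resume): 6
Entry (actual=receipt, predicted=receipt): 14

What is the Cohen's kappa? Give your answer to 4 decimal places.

0.6889

Observed agreement pₒ = trace/N = 41/48 = 0.85417
Expected agreement pₑ = Σ (rowᵢ·colᵢ)/N² = (28·33 + 20·15)/48² = 0.53125
κ = (pₒ − pₑ)/(1 − pₑ) = (0.85417 − 0.53125)/(1 − 0.53125) = 0.6889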